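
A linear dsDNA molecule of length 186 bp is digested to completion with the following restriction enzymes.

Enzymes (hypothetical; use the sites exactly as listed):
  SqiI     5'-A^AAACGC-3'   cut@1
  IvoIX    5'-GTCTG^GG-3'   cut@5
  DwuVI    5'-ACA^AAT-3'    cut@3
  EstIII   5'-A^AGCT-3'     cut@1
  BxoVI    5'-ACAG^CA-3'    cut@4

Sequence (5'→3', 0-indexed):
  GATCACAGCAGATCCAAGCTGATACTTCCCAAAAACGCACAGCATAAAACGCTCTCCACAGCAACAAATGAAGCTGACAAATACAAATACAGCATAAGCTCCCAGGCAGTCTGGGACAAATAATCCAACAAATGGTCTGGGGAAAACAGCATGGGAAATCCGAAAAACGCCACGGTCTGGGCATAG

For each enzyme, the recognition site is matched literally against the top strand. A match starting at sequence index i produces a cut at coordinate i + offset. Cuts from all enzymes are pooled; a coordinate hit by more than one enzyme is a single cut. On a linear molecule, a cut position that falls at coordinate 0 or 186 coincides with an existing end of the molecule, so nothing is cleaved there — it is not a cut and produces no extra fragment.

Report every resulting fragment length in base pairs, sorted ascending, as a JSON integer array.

[4,4,5,5,5,6,7,7,8,8,8,9,10,10,12,15,15,15,16,17]

Per-enzyme occurrences:
  SqiI AAAACGC/1: at [31, 45, 163] ⇒ [32, 46, 164]
  IvoIX GTCTGGG/5: at [108, 134, 174] ⇒ [113, 139, 179]
  DwuVI ACAAAT/3: at [63, 76, 82, 115, 127] ⇒ [66, 79, 85, 118, 130]
  EstIII AAGCT/1: at [15, 70, 95] ⇒ [16, 71, 96]
  BxoVI ACAGCA/4: at [4, 38, 57, 88, 145] ⇒ [8, 42, 61, 92, 149]

All cut coordinates (distinct, sorted): [8, 16, 32, 42, 46, 61, 66, 71, 79, 85, 92, 96, 113, 118, 130, 139, 149, 164, 179]

Fragment lengths:
  [0,8): 8 bp
  [8,16): 8 bp
  [16,32): 16 bp
  [32,42): 10 bp
  [42,46): 4 bp
  [46,61): 15 bp
  [61,66): 5 bp
  [66,71): 5 bp
  [71,79): 8 bp
  [79,85): 6 bp
  [85,92): 7 bp
  [92,96): 4 bp
  [96,113): 17 bp
  [113,118): 5 bp
  [118,130): 12 bp
  [130,139): 9 bp
  [139,149): 10 bp
  [149,164): 15 bp
  [164,179): 15 bp
  [179,186): 7 bp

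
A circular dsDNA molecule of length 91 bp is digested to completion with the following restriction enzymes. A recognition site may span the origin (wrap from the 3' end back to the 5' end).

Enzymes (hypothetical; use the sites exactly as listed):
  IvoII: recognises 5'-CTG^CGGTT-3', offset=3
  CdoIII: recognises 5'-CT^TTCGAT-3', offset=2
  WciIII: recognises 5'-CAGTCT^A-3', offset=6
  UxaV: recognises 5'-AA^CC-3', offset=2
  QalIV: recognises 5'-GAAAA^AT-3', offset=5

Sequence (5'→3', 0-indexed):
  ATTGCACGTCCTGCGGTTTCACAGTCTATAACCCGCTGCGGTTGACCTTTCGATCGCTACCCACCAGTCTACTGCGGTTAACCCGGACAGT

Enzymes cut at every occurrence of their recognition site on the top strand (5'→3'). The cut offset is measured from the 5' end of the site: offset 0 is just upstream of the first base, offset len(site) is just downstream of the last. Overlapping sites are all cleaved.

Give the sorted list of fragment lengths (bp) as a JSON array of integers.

Site scan:
  IvoII CTGCGGTT/3: at [10, 35, 71] ⇒ [13, 38, 74]
  CdoIII CTTTCGAT/2: at [46] ⇒ [48]
  WciIII CAGTCTA/6: at [21, 64] ⇒ [27, 70]
  UxaV AACC/2: at [29, 79] ⇒ [31, 81]
  QalIV (GAAAAAT, off=5): no sites

All cut coordinates (distinct, sorted): [13, 27, 31, 38, 48, 70, 74, 81]

Fragment lengths:
  13→27: 14 bp
  27→31: 4 bp
  31→38: 7 bp
  38→48: 10 bp
  48→70: 22 bp
  70→74: 4 bp
  74→81: 7 bp
  81→13 (wrap): 91-81+13 = 23 bp

[4,4,7,7,10,14,22,23]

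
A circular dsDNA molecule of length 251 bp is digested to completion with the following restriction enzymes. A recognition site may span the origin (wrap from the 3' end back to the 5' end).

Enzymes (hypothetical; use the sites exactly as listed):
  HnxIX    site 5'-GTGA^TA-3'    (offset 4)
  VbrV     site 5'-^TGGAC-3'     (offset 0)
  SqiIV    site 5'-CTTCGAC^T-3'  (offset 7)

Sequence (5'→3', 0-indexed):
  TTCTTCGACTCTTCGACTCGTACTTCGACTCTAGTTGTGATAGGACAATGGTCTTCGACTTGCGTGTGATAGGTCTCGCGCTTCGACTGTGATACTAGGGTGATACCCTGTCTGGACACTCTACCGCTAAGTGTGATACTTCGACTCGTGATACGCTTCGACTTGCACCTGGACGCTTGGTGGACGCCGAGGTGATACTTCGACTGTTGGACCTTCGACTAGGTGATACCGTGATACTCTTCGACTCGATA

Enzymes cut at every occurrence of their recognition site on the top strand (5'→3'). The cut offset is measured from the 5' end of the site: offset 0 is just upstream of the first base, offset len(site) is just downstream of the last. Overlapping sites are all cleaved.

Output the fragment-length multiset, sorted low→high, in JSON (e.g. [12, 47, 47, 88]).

[3,5,6,7,7,8,8,9,9,9,10,11,11,11,11,11,12,12,15,15,18,19,24]

Site scan:
  HnxIX (GTGATA, off=4): starts [36, 65, 88, 99, 132, 147, 191, 222, 230] → cuts [40, 69, 92, 103, 136, 151, 195, 226, 234]
  VbrV (TGGAC, off=0): starts [112, 169, 180, 207] → cuts [112, 169, 180, 207]
  SqiIV (CTTCGACT, off=7): starts [2, 10, 22, 52, 80, 138, 155, 197, 212, 238] → cuts [9, 17, 29, 59, 87, 145, 162, 204, 219, 245]

All cut coordinates (distinct, sorted): [9, 17, 29, 40, 59, 69, 87, 92, 103, 112, 136, 145, 151, 162, 169, 180, 195, 204, 207, 219, 226, 234, 245]

Fragments:
  9→17: 8 bp
  17→29: 12 bp
  29→40: 11 bp
  40→59: 19 bp
  59→69: 10 bp
  69→87: 18 bp
  87→92: 5 bp
  92→103: 11 bp
  103→112: 9 bp
  112→136: 24 bp
  136→145: 9 bp
  145→151: 6 bp
  151→162: 11 bp
  162→169: 7 bp
  169→180: 11 bp
  180→195: 15 bp
  195→204: 9 bp
  204→207: 3 bp
  207→219: 12 bp
  219→226: 7 bp
  226→234: 8 bp
  234→245: 11 bp
  245→9 (wrap): 251-245+9 = 15 bp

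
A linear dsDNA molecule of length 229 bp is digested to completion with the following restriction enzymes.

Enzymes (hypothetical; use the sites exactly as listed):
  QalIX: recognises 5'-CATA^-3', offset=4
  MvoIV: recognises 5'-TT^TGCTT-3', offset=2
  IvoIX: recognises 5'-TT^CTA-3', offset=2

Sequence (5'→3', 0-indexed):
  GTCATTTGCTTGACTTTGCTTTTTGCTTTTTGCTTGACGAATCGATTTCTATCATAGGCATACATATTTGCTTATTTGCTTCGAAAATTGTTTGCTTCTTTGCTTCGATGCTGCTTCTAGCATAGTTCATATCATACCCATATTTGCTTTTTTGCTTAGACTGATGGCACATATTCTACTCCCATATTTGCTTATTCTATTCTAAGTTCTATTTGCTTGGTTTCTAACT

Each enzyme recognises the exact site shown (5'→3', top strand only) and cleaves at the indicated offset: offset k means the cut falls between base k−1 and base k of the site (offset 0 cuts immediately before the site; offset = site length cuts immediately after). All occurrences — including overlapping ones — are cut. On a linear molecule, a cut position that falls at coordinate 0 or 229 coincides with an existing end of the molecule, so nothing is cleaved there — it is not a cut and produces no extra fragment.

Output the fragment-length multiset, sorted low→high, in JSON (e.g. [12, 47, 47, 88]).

[2,2,2,2,4,5,5,5,6,6,6,6,7,7,7,7,8,8,8,8,8,8,10,10,11,16,16,18,21]

Scan for sites:
  QalIX CATA/4: at [52, 58, 62, 120, 127, 132, 138, 169, 182] ⇒ [56, 62, 66, 124, 131, 136, 142, 173, 186]
  MvoIV TTTGCTT/2: at [4, 14, 21, 28, 66, 74, 90, 98, 142, 150, 186, 211] ⇒ [6, 16, 23, 30, 68, 76, 92, 100, 144, 152, 188, 213]
  IvoIX TTCTA/2: at [46, 114, 173, 194, 199, 206, 221] ⇒ [48, 116, 175, 196, 201, 208, 223]

Pooled cuts: [6, 16, 23, 30, 48, 56, 62, 66, 68, 76, 92, 100, 116, 124, 131, 136, 142, 144, 152, 173, 175, 186, 188, 196, 201, 208, 213, 223]

Fragments:
  [0,6): 6 bp
  [6,16): 10 bp
  [16,23): 7 bp
  [23,30): 7 bp
  [30,48): 18 bp
  [48,56): 8 bp
  [56,62): 6 bp
  [62,66): 4 bp
  [66,68): 2 bp
  [68,76): 8 bp
  [76,92): 16 bp
  [92,100): 8 bp
  [100,116): 16 bp
  [116,124): 8 bp
  [124,131): 7 bp
  [131,136): 5 bp
  [136,142): 6 bp
  [142,144): 2 bp
  [144,152): 8 bp
  [152,173): 21 bp
  [173,175): 2 bp
  [175,186): 11 bp
  [186,188): 2 bp
  [188,196): 8 bp
  [196,201): 5 bp
  [201,208): 7 bp
  [208,213): 5 bp
  [213,223): 10 bp
  [223,229): 6 bp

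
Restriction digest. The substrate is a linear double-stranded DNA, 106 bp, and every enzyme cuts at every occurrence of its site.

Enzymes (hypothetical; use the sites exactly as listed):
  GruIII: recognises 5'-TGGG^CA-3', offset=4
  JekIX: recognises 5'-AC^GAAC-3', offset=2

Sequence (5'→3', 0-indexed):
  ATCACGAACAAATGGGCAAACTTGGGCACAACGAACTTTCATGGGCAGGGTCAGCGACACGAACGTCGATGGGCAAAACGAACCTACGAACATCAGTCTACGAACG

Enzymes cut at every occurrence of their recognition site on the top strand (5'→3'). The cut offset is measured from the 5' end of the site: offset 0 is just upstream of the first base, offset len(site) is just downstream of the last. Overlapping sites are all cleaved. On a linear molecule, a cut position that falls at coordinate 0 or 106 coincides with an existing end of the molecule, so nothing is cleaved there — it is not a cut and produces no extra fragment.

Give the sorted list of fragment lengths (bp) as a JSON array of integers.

Scan for sites:
  GruIII TGGGCA/4: at [12, 22, 41, 69] ⇒ [16, 26, 45, 73]
  JekIX ACGAAC/2: at [3, 30, 58, 77, 85, 99] ⇒ [5, 32, 60, 79, 87, 101]

Pooled cuts: [5, 16, 26, 32, 45, 60, 73, 79, 87, 101]

Fragment lengths:
  [0,5): 5 bp
  [5,16): 11 bp
  [16,26): 10 bp
  [26,32): 6 bp
  [32,45): 13 bp
  [45,60): 15 bp
  [60,73): 13 bp
  [73,79): 6 bp
  [79,87): 8 bp
  [87,101): 14 bp
  [101,106): 5 bp

[5,5,6,6,8,10,11,13,13,14,15]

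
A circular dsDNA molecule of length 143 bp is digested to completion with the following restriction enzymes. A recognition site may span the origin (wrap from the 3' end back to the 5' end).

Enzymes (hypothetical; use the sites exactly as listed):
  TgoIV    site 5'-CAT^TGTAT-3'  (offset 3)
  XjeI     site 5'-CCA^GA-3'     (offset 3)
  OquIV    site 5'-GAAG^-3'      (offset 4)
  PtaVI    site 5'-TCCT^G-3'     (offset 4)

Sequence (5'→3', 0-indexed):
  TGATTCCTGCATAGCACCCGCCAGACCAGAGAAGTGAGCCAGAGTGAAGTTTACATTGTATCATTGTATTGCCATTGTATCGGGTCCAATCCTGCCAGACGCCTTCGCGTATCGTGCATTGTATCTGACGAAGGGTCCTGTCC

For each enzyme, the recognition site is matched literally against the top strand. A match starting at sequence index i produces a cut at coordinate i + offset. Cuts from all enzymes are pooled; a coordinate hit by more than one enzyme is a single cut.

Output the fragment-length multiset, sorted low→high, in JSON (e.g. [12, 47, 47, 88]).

Per-enzyme occurrences:
  TgoIV CATTGTAT/3: at [53, 61, 72, 116] ⇒ [56, 64, 75, 119]
  XjeI CCAGA/3: at [20, 25, 38, 94] ⇒ [23, 28, 41, 97]
  OquIV GAAG/4: at [30, 45, 129] ⇒ [34, 49, 133]
  PtaVI TCCTG/4: at [4, 89, 135, 140] ⇒ [1, 8, 93, 139]

All cut coordinates (distinct, sorted): [1, 8, 23, 28, 34, 41, 49, 56, 64, 75, 93, 97, 119, 133, 139]

Fragments:
  1→8: 7 bp
  8→23: 15 bp
  23→28: 5 bp
  28→34: 6 bp
  34→41: 7 bp
  41→49: 8 bp
  49→56: 7 bp
  56→64: 8 bp
  64→75: 11 bp
  75→93: 18 bp
  93→97: 4 bp
  97→119: 22 bp
  119→133: 14 bp
  133→139: 6 bp
  139→1 (wrap): 143-139+1 = 5 bp

[4,5,5,6,6,7,7,7,8,8,11,14,15,18,22]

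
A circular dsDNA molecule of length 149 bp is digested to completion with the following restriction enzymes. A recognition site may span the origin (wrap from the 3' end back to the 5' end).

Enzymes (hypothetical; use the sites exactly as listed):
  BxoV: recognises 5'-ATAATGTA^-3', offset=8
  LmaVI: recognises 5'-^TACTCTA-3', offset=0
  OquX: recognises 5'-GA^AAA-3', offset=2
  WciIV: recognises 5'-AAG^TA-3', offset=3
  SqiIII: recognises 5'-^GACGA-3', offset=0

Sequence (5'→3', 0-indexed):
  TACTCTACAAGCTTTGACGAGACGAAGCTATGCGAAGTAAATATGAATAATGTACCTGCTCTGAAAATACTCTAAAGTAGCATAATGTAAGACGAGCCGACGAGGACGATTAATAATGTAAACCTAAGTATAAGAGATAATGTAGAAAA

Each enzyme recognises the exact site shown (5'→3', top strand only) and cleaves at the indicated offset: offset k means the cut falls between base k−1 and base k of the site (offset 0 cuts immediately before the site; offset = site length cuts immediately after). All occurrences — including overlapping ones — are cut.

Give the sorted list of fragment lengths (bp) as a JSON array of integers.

[1,2,3,3,5,6,8,8,10,10,12,15,16,16,17,17]

Scan for sites:
  BxoV (ATAATGTA, off=8): starts [46, 81, 112, 136] → cuts [54, 89, 120, 144]
  LmaVI (TACTCTA, off=0): starts [0, 67] → cuts [0, 67]
  OquX (GAAAA, off=2): starts [62, 144] → cuts [64, 146]
  WciIV (AAGTA, off=3): starts [34, 74, 125] → cuts [37, 77, 128]
  SqiIII (GACGA, off=0): starts [15, 20, 90, 98, 104] → cuts [15, 20, 90, 98, 104]

All cut coordinates (distinct, sorted): [0, 15, 20, 37, 54, 64, 67, 77, 89, 90, 98, 104, 120, 128, 144, 146]

Fragment lengths:
  0→15: 15 bp
  15→20: 5 bp
  20→37: 17 bp
  37→54: 17 bp
  54→64: 10 bp
  64→67: 3 bp
  67→77: 10 bp
  77→89: 12 bp
  89→90: 1 bp
  90→98: 8 bp
  98→104: 6 bp
  104→120: 16 bp
  120→128: 8 bp
  128→144: 16 bp
  144→146: 2 bp
  146→0 (wrap): 149-146+0 = 3 bp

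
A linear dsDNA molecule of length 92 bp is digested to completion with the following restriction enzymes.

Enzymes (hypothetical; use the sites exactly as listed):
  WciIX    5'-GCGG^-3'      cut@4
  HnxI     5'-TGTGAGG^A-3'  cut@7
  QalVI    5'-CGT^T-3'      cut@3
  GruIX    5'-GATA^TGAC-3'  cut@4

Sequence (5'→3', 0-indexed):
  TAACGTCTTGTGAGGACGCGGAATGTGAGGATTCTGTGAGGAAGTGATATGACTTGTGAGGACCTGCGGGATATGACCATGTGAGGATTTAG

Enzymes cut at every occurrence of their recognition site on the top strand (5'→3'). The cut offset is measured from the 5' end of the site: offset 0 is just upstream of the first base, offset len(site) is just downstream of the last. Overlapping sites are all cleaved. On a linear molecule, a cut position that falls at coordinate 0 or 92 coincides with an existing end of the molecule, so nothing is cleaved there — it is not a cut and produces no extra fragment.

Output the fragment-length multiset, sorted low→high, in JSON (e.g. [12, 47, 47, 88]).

Per-enzyme occurrences:
  WciIX (GCGG, off=4): starts [17, 65] → cuts [21, 69]
  HnxI (TGTGAGGA, off=7): starts [8, 23, 34, 54, 79] → cuts [15, 30, 41, 61, 86]
  QalVI (CGTT, off=3): no sites
  GruIX (GATATGAC, off=4): starts [45, 69] → cuts [49, 73]

All cut coordinates (distinct, sorted): [15, 21, 30, 41, 49, 61, 69, 73, 86]

Fragment lengths:
  [0,15): 15 bp
  [15,21): 6 bp
  [21,30): 9 bp
  [30,41): 11 bp
  [41,49): 8 bp
  [49,61): 12 bp
  [61,69): 8 bp
  [69,73): 4 bp
  [73,86): 13 bp
  [86,92): 6 bp

[4,6,6,8,8,9,11,12,13,15]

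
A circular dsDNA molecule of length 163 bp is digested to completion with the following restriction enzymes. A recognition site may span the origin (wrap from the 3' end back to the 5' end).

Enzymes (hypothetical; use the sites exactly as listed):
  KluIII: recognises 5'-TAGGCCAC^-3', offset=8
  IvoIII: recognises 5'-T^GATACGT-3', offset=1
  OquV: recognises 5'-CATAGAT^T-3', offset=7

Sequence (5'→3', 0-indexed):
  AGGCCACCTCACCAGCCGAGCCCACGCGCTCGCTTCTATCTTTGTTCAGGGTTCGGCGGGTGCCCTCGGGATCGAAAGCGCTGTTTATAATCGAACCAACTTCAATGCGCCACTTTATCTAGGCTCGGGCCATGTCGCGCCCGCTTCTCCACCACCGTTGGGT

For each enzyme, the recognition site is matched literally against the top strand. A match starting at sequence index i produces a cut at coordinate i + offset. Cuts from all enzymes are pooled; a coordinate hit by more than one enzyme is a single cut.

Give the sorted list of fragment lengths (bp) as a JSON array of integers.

Site scan:
  KluIII TAGGCCAC/8: at [162] ⇒ [7]
  IvoIII (TGATACGT, off=1): no sites
  OquV (CATAGATT, off=7): no sites

Pooled cuts: [7]

Fragments:
  7→7 (wrap): 163-7+7 = 163 bp

[163]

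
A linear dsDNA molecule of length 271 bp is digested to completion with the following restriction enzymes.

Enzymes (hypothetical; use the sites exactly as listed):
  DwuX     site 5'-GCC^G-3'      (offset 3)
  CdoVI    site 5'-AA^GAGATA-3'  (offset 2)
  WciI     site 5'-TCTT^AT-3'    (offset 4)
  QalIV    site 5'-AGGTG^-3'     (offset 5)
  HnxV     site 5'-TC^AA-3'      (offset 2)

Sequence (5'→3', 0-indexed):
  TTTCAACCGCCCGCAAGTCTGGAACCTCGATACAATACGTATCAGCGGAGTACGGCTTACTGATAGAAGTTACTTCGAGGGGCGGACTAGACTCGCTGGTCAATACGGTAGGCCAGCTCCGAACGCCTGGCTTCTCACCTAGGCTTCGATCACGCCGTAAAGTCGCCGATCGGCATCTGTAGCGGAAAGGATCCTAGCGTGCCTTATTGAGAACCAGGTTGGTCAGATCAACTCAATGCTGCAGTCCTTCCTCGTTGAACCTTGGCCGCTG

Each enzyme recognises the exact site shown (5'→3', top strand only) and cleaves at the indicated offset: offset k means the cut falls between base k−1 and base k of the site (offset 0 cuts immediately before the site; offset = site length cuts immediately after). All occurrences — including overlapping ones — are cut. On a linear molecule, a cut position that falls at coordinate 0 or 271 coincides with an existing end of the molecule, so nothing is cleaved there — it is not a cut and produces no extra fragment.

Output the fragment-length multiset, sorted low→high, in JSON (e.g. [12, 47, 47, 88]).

Site scan:
  DwuX GCCG/3: at [153, 164, 264] ⇒ [156, 167, 267]
  CdoVI (AAGAGATA, off=2): no sites
  WciI (TCTTAT, off=4): no sites
  QalIV (AGGTG, off=5): no sites
  HnxV TCAA/2: at [2, 99, 227, 232] ⇒ [4, 101, 229, 234]

Pooled cuts: [4, 101, 156, 167, 229, 234, 267]

Fragments:
  [0,4): 4 bp
  [4,101): 97 bp
  [101,156): 55 bp
  [156,167): 11 bp
  [167,229): 62 bp
  [229,234): 5 bp
  [234,267): 33 bp
  [267,271): 4 bp

[4,4,5,11,33,55,62,97]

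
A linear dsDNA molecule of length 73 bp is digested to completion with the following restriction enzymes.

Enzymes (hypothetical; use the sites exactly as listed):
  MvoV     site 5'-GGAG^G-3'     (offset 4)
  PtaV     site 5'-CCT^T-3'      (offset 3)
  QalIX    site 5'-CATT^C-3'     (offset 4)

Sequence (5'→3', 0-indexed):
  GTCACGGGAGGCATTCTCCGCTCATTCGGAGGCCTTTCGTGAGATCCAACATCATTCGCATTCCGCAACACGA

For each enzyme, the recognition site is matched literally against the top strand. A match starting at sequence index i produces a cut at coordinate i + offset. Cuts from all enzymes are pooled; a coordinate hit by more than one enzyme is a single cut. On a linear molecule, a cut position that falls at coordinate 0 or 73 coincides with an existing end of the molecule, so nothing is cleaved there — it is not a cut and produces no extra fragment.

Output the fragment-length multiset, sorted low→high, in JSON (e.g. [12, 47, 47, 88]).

[4,5,5,6,10,11,11,21]

Per-enzyme occurrences:
  MvoV (GGAGG, off=4): starts [6, 27] → cuts [10, 31]
  PtaV (CCTT, off=3): starts [32] → cuts [35]
  QalIX (CATTC, off=4): starts [11, 22, 52, 58] → cuts [15, 26, 56, 62]

Pooled cuts: [10, 15, 26, 31, 35, 56, 62]

Fragment lengths:
  [0,10): 10 bp
  [10,15): 5 bp
  [15,26): 11 bp
  [26,31): 5 bp
  [31,35): 4 bp
  [35,56): 21 bp
  [56,62): 6 bp
  [62,73): 11 bp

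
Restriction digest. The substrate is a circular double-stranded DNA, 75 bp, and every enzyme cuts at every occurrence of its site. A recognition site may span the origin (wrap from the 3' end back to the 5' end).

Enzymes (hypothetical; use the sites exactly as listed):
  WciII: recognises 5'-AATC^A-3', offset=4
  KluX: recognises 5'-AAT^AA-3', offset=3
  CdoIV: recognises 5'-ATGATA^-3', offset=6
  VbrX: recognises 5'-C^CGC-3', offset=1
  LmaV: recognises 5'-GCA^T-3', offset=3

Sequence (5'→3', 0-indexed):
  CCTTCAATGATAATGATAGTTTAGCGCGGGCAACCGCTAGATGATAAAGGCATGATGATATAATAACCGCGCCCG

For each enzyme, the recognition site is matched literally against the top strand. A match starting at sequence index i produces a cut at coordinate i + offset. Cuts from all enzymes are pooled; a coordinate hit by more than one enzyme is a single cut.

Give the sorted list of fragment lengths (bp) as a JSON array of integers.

[3,4,6,6,6,8,12,14,16]

Per-enzyme occurrences:
  WciII (AATCA, off=4): no sites
  KluX (AATAA, off=3): starts [61] → cuts [64]
  CdoIV (ATGATA, off=6): starts [6, 12, 40, 54] → cuts [12, 18, 46, 60]
  VbrX (CCGC, off=1): starts [33, 66, 72] → cuts [34, 67, 73]
  LmaV (GCAT, off=3): starts [49] → cuts [52]

Pooled cuts: [12, 18, 34, 46, 52, 60, 64, 67, 73]

Fragment lengths:
  12→18: 6 bp
  18→34: 16 bp
  34→46: 12 bp
  46→52: 6 bp
  52→60: 8 bp
  60→64: 4 bp
  64→67: 3 bp
  67→73: 6 bp
  73→12 (wrap): 75-73+12 = 14 bp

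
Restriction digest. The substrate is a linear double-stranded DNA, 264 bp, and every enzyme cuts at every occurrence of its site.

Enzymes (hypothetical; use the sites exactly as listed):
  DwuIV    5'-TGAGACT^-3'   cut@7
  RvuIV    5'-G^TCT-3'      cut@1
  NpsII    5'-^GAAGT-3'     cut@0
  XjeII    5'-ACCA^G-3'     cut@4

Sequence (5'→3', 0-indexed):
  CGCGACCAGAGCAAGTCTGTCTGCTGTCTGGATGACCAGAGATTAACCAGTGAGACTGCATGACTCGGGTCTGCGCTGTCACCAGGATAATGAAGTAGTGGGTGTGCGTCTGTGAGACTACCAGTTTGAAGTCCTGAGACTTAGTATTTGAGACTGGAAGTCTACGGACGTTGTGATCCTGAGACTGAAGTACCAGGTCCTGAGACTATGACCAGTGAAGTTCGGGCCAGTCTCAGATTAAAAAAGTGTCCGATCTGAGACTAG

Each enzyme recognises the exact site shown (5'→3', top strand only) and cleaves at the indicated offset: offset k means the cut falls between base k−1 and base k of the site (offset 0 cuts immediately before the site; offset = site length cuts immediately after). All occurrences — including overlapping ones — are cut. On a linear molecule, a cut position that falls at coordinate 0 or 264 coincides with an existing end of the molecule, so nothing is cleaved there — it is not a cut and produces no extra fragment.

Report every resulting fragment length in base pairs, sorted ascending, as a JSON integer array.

Per-enzyme occurrences:
  DwuIV (TGAGACT, off=7): starts [50, 112, 134, 148, 179, 200, 255] → cuts [57, 119, 141, 155, 186, 207, 262]
  RvuIV (GTCT, off=1): starts [14, 18, 25, 68, 107, 159, 229] → cuts [15, 19, 26, 69, 108, 160, 230]
  NpsII (GAAGT, off=0): starts [91, 127, 156, 186, 216] → cuts [91, 127, 156, 186, 216]
  XjeII (ACCAG, off=4): starts [4, 34, 45, 80, 119, 191, 210] → cuts [8, 38, 49, 84, 123, 195, 214]

Pooled cuts: [8, 15, 19, 26, 38, 49, 57, 69, 84, 91, 108, 119, 123, 127, 141, 155, 156, 160, 186, 195, 207, 214, 216, 230, 262]

Fragments:
  [0,8): 8 bp
  [8,15): 7 bp
  [15,19): 4 bp
  [19,26): 7 bp
  [26,38): 12 bp
  [38,49): 11 bp
  [49,57): 8 bp
  [57,69): 12 bp
  [69,84): 15 bp
  [84,91): 7 bp
  [91,108): 17 bp
  [108,119): 11 bp
  [119,123): 4 bp
  [123,127): 4 bp
  [127,141): 14 bp
  [141,155): 14 bp
  [155,156): 1 bp
  [156,160): 4 bp
  [160,186): 26 bp
  [186,195): 9 bp
  [195,207): 12 bp
  [207,214): 7 bp
  [214,216): 2 bp
  [216,230): 14 bp
  [230,262): 32 bp
  [262,264): 2 bp

[1,2,2,4,4,4,4,7,7,7,7,8,8,9,11,11,12,12,12,14,14,14,15,17,26,32]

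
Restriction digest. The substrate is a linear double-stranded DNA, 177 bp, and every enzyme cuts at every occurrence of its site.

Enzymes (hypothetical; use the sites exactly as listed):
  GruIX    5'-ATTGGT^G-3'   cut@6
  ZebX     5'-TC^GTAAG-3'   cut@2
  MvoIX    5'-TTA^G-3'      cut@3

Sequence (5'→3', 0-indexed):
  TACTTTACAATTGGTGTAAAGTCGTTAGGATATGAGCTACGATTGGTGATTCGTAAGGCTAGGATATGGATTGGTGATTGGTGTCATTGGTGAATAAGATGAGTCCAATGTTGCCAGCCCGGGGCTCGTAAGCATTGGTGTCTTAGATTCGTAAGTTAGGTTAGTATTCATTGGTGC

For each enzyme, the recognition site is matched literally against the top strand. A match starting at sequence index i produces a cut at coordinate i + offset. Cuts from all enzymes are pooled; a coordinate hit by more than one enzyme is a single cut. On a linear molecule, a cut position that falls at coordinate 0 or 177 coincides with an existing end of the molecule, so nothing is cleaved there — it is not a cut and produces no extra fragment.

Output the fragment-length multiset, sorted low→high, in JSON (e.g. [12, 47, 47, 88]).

Per-enzyme occurrences:
  GruIX (ATTGGTG, off=6): starts [9, 41, 69, 76, 85, 133, 169] → cuts [15, 47, 75, 82, 91, 139, 175]
  ZebX (TCGTAAG, off=2): starts [50, 125, 148] → cuts [52, 127, 150]
  MvoIX (TTAG, off=3): starts [24, 142, 155, 160] → cuts [27, 145, 158, 163]

All cut coordinates (distinct, sorted): [15, 27, 47, 52, 75, 82, 91, 127, 139, 145, 150, 158, 163, 175]

Fragment lengths:
  [0,15): 15 bp
  [15,27): 12 bp
  [27,47): 20 bp
  [47,52): 5 bp
  [52,75): 23 bp
  [75,82): 7 bp
  [82,91): 9 bp
  [91,127): 36 bp
  [127,139): 12 bp
  [139,145): 6 bp
  [145,150): 5 bp
  [150,158): 8 bp
  [158,163): 5 bp
  [163,175): 12 bp
  [175,177): 2 bp

[2,5,5,5,6,7,8,9,12,12,12,15,20,23,36]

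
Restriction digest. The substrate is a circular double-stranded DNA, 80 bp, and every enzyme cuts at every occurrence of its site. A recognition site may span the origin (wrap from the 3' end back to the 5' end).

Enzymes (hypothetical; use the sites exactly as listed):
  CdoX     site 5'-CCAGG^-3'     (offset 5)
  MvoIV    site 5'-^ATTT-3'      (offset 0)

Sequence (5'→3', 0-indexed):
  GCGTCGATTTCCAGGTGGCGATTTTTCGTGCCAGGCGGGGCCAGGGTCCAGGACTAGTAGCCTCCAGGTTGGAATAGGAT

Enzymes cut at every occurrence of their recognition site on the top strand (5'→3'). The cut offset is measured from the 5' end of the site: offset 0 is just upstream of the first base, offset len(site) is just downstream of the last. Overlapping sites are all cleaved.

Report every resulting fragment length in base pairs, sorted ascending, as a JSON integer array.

[5,7,9,10,15,16,18]

Per-enzyme occurrences:
  CdoX (CCAGG, off=5): starts [10, 30, 40, 47, 63] → cuts [15, 35, 45, 52, 68]
  MvoIV (ATTT, off=0): starts [6, 20] → cuts [6, 20]

All cut coordinates (distinct, sorted): [6, 15, 20, 35, 45, 52, 68]

Fragments:
  6→15: 9 bp
  15→20: 5 bp
  20→35: 15 bp
  35→45: 10 bp
  45→52: 7 bp
  52→68: 16 bp
  68→6 (wrap): 80-68+6 = 18 bp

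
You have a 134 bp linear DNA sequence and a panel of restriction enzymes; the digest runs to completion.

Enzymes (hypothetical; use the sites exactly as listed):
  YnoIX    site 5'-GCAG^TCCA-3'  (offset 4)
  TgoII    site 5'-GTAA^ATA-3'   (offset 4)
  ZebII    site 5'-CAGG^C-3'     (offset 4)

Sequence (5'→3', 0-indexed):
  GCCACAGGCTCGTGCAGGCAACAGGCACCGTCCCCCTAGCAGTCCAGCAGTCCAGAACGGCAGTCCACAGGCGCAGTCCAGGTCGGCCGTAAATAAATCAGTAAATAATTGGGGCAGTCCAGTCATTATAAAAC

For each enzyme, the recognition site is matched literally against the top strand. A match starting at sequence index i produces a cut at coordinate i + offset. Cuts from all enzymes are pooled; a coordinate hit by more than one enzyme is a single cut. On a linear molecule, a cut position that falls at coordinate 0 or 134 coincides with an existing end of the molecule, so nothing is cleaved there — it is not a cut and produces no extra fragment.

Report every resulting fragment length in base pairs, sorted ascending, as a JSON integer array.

[5,7,8,8,8,10,12,13,13,16,17,17]

Site scan:
  YnoIX (GCAGTCCA, off=4): starts [38, 46, 59, 72, 113] → cuts [42, 50, 63, 76, 117]
  TgoII (GTAAATA, off=4): starts [88, 100] → cuts [92, 104]
  ZebII (CAGGC, off=4): starts [4, 14, 21, 67] → cuts [8, 18, 25, 71]

Pooled cuts: [8, 18, 25, 42, 50, 63, 71, 76, 92, 104, 117]

Fragment lengths:
  [0,8): 8 bp
  [8,18): 10 bp
  [18,25): 7 bp
  [25,42): 17 bp
  [42,50): 8 bp
  [50,63): 13 bp
  [63,71): 8 bp
  [71,76): 5 bp
  [76,92): 16 bp
  [92,104): 12 bp
  [104,117): 13 bp
  [117,134): 17 bp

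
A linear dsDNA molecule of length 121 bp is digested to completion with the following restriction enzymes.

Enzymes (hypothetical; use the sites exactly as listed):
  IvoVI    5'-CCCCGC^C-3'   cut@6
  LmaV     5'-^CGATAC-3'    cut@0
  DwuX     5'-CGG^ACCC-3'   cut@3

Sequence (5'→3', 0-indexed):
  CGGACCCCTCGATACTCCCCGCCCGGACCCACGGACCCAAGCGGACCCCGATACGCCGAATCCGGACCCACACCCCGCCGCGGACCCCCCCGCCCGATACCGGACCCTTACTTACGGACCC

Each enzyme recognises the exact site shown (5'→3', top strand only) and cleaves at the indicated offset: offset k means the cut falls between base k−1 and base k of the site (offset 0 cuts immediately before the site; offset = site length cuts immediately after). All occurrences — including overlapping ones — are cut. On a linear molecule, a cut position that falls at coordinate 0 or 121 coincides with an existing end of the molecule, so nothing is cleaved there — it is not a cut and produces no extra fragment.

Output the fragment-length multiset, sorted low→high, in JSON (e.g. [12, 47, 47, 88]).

Per-enzyme occurrences:
  IvoVI CCCCGCC/6: at [16, 72, 87] ⇒ [22, 78, 93]
  LmaV CGATAC/0: at [9, 48, 94] ⇒ [9, 48, 94]
  DwuX CGGACCC/3: at [0, 23, 31, 41, 62, 80, 100, 114] ⇒ [3, 26, 34, 44, 65, 83, 103, 117]

All cut coordinates (distinct, sorted): [3, 9, 22, 26, 34, 44, 48, 65, 78, 83, 93, 94, 103, 117]

Fragment lengths:
  [0,3): 3 bp
  [3,9): 6 bp
  [9,22): 13 bp
  [22,26): 4 bp
  [26,34): 8 bp
  [34,44): 10 bp
  [44,48): 4 bp
  [48,65): 17 bp
  [65,78): 13 bp
  [78,83): 5 bp
  [83,93): 10 bp
  [93,94): 1 bp
  [94,103): 9 bp
  [103,117): 14 bp
  [117,121): 4 bp

[1,3,4,4,4,5,6,8,9,10,10,13,13,14,17]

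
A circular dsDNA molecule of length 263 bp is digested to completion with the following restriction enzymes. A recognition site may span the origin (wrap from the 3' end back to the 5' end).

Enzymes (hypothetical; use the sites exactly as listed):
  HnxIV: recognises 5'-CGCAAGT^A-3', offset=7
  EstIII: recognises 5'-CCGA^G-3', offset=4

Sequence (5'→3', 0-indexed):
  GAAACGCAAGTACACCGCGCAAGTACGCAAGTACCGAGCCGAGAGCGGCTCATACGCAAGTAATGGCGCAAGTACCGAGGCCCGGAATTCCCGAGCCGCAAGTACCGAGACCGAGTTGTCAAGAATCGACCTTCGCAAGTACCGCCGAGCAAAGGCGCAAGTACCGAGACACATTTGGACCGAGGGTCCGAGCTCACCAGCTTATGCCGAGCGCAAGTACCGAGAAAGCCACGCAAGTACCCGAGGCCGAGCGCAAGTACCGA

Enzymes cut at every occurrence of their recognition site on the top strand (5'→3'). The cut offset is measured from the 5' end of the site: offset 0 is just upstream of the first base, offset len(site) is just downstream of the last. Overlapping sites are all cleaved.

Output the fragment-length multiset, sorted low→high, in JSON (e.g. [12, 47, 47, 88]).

Per-enzyme occurrences:
  HnxIV CGCAAGTA/7: at [4, 17, 25, 54, 66, 96, 133, 155, 211, 231, 251] ⇒ [11, 24, 32, 61, 73, 103, 140, 162, 218, 238, 258]
  EstIII CCGAG/4: at [33, 38, 74, 90, 104, 110, 144, 163, 179, 187, 206, 219, 240, 246, 259] ⇒ [0, 37, 42, 78, 94, 108, 114, 148, 167, 183, 191, 210, 223, 244, 250]

All cut coordinates (distinct, sorted): [0, 11, 24, 32, 37, 42, 61, 73, 78, 94, 103, 108, 114, 140, 148, 162, 167, 183, 191, 210, 218, 223, 238, 244, 250, 258]

Fragment lengths:
  0→11: 11 bp
  11→24: 13 bp
  24→32: 8 bp
  32→37: 5 bp
  37→42: 5 bp
  42→61: 19 bp
  61→73: 12 bp
  73→78: 5 bp
  78→94: 16 bp
  94→103: 9 bp
  103→108: 5 bp
  108→114: 6 bp
  114→140: 26 bp
  140→148: 8 bp
  148→162: 14 bp
  162→167: 5 bp
  167→183: 16 bp
  183→191: 8 bp
  191→210: 19 bp
  210→218: 8 bp
  218→223: 5 bp
  223→238: 15 bp
  238→244: 6 bp
  244→250: 6 bp
  250→258: 8 bp
  258→0 (wrap): 263-258+0 = 5 bp

[5,5,5,5,5,5,5,6,6,6,8,8,8,8,8,9,11,12,13,14,15,16,16,19,19,26]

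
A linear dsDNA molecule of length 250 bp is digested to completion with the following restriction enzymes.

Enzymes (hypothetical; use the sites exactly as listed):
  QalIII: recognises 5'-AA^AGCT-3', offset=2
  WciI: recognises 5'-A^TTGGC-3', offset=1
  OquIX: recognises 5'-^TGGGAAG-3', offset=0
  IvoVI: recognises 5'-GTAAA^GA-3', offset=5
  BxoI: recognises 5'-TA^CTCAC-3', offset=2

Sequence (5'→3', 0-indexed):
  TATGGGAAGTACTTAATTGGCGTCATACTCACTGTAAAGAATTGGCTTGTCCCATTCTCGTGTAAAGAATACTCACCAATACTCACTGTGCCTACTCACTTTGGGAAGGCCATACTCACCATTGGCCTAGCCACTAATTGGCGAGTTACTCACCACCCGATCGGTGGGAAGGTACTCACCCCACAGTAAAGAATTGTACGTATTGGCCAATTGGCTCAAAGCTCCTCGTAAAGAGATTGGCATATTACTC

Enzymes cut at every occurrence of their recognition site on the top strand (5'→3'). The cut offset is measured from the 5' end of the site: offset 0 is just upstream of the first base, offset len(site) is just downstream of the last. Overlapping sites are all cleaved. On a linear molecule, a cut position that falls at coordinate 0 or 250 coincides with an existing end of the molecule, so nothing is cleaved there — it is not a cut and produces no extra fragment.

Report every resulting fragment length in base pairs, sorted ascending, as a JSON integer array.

[2,3,4,5,7,7,8,9,10,10,11,11,11,12,13,13,13,14,14,16,16,16,25]

Per-enzyme occurrences:
  QalIII (AAAGCT, off=2): starts [217] → cuts [219]
  WciI (ATTGGC, off=1): starts [15, 40, 120, 136, 201, 209, 235] → cuts [16, 41, 121, 137, 202, 210, 236]
  OquIX (TGGGAAG, off=0): starts [2, 101, 164] → cuts [2, 101, 164]
  IvoVI (GTAAAGA, off=5): starts [33, 61, 185, 227] → cuts [38, 66, 190, 232]
  BxoI (TACTCAC, off=2): starts [25, 69, 79, 92, 112, 146, 172] → cuts [27, 71, 81, 94, 114, 148, 174]

All cut coordinates (distinct, sorted): [2, 16, 27, 38, 41, 66, 71, 81, 94, 101, 114, 121, 137, 148, 164, 174, 190, 202, 210, 219, 232, 236]

Fragment lengths:
  [0,2): 2 bp
  [2,16): 14 bp
  [16,27): 11 bp
  [27,38): 11 bp
  [38,41): 3 bp
  [41,66): 25 bp
  [66,71): 5 bp
  [71,81): 10 bp
  [81,94): 13 bp
  [94,101): 7 bp
  [101,114): 13 bp
  [114,121): 7 bp
  [121,137): 16 bp
  [137,148): 11 bp
  [148,164): 16 bp
  [164,174): 10 bp
  [174,190): 16 bp
  [190,202): 12 bp
  [202,210): 8 bp
  [210,219): 9 bp
  [219,232): 13 bp
  [232,236): 4 bp
  [236,250): 14 bp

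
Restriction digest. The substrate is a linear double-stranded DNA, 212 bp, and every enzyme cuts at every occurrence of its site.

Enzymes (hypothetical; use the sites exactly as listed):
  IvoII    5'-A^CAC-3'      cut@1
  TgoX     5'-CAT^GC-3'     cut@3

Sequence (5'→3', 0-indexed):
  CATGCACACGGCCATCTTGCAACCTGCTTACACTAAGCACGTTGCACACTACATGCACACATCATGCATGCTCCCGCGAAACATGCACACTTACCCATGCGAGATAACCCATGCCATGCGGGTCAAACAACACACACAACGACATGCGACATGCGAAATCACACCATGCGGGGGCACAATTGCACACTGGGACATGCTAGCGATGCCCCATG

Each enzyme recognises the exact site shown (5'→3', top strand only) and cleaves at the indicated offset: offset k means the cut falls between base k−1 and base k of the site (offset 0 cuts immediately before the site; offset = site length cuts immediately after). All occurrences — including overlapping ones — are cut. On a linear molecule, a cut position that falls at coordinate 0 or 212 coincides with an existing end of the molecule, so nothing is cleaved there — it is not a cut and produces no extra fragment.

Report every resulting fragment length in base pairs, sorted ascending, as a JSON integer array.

[2,2,3,3,3,3,4,5,6,7,8,8,9,11,11,11,13,14,15,16,17,17,24]

Per-enzyme occurrences:
  IvoII (ACAC, off=1): starts [5, 29, 45, 56, 86, 129, 131, 133, 160, 183] → cuts [6, 30, 46, 57, 87, 130, 132, 134, 161, 184]
  TgoX (CATGC, off=3): starts [0, 51, 62, 66, 81, 95, 109, 114, 142, 149, 164, 192] → cuts [3, 54, 65, 69, 84, 98, 112, 117, 145, 152, 167, 195]

Pooled cuts: [3, 6, 30, 46, 54, 57, 65, 69, 84, 87, 98, 112, 117, 130, 132, 134, 145, 152, 161, 167, 184, 195]

Fragments:
  [0,3): 3 bp
  [3,6): 3 bp
  [6,30): 24 bp
  [30,46): 16 bp
  [46,54): 8 bp
  [54,57): 3 bp
  [57,65): 8 bp
  [65,69): 4 bp
  [69,84): 15 bp
  [84,87): 3 bp
  [87,98): 11 bp
  [98,112): 14 bp
  [112,117): 5 bp
  [117,130): 13 bp
  [130,132): 2 bp
  [132,134): 2 bp
  [134,145): 11 bp
  [145,152): 7 bp
  [152,161): 9 bp
  [161,167): 6 bp
  [167,184): 17 bp
  [184,195): 11 bp
  [195,212): 17 bp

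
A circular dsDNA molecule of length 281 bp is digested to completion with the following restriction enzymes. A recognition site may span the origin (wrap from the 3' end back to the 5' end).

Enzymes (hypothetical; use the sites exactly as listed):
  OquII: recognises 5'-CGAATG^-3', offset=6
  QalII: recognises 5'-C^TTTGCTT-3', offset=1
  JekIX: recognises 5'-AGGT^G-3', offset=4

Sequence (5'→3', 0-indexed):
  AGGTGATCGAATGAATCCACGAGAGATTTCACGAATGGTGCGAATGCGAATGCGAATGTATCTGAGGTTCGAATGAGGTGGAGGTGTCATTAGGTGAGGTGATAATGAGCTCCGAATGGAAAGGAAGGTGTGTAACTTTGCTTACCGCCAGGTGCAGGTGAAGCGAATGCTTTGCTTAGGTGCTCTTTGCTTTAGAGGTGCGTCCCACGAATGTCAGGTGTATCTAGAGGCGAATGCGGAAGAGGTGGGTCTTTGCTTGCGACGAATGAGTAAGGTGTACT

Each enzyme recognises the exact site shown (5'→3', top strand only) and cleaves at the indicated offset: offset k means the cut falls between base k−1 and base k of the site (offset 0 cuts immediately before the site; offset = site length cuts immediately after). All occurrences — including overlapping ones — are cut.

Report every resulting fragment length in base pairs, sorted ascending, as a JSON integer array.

Scan for sites:
  OquII (CGAATG, off=6): starts [7, 31, 40, 46, 52, 69, 112, 163, 207, 230, 262] → cuts [13, 37, 46, 52, 58, 75, 118, 169, 213, 236, 268]
  QalII (CTTTGCTT, off=1): starts [135, 169, 184, 250] → cuts [136, 170, 185, 251]
  JekIX (AGGTG, off=4): starts [0, 75, 81, 91, 96, 125, 149, 155, 177, 195, 215, 242, 272] → cuts [4, 79, 85, 95, 100, 129, 153, 159, 181, 199, 219, 246, 276]

Pooled cuts: [4, 13, 37, 46, 52, 58, 75, 79, 85, 95, 100, 118, 129, 136, 153, 159, 169, 170, 181, 185, 199, 213, 219, 236, 246, 251, 268, 276]

Fragment lengths:
  4→13: 9 bp
  13→37: 24 bp
  37→46: 9 bp
  46→52: 6 bp
  52→58: 6 bp
  58→75: 17 bp
  75→79: 4 bp
  79→85: 6 bp
  85→95: 10 bp
  95→100: 5 bp
  100→118: 18 bp
  118→129: 11 bp
  129→136: 7 bp
  136→153: 17 bp
  153→159: 6 bp
  159→169: 10 bp
  169→170: 1 bp
  170→181: 11 bp
  181→185: 4 bp
  185→199: 14 bp
  199→213: 14 bp
  213→219: 6 bp
  219→236: 17 bp
  236→246: 10 bp
  246→251: 5 bp
  251→268: 17 bp
  268→276: 8 bp
  276→4 (wrap): 281-276+4 = 9 bp

[1,4,4,5,5,6,6,6,6,6,7,8,9,9,9,10,10,10,11,11,14,14,17,17,17,17,18,24]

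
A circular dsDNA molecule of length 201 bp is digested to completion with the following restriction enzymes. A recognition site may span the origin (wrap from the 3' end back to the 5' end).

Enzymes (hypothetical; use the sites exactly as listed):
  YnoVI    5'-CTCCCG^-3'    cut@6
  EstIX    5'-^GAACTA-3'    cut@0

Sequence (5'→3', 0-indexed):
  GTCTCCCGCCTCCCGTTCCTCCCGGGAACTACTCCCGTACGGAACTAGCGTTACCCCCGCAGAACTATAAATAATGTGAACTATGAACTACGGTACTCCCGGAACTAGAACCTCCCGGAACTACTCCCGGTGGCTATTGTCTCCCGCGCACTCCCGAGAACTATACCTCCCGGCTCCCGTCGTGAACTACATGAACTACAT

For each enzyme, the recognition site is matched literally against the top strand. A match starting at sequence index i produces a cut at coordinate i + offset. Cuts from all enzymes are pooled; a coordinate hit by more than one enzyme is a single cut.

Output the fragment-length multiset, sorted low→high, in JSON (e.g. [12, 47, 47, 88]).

[1,1,4,4,7,7,7,9,9,10,12,12,15,16,16,17,17,17,20]

Site scan:
  YnoVI (CTCCCG, off=6): starts [2, 9, 18, 31, 95, 111, 123, 140, 150, 166, 173] → cuts [8, 15, 24, 37, 101, 117, 129, 146, 156, 172, 179]
  EstIX (GAACTA, off=0): starts [25, 41, 61, 77, 84, 101, 117, 157, 183, 192] → cuts [25, 41, 61, 77, 84, 101, 117, 157, 183, 192]

All cut coordinates (distinct, sorted): [8, 15, 24, 25, 37, 41, 61, 77, 84, 101, 117, 129, 146, 156, 157, 172, 179, 183, 192]

Fragment lengths:
  8→15: 7 bp
  15→24: 9 bp
  24→25: 1 bp
  25→37: 12 bp
  37→41: 4 bp
  41→61: 20 bp
  61→77: 16 bp
  77→84: 7 bp
  84→101: 17 bp
  101→117: 16 bp
  117→129: 12 bp
  129→146: 17 bp
  146→156: 10 bp
  156→157: 1 bp
  157→172: 15 bp
  172→179: 7 bp
  179→183: 4 bp
  183→192: 9 bp
  192→8 (wrap): 201-192+8 = 17 bp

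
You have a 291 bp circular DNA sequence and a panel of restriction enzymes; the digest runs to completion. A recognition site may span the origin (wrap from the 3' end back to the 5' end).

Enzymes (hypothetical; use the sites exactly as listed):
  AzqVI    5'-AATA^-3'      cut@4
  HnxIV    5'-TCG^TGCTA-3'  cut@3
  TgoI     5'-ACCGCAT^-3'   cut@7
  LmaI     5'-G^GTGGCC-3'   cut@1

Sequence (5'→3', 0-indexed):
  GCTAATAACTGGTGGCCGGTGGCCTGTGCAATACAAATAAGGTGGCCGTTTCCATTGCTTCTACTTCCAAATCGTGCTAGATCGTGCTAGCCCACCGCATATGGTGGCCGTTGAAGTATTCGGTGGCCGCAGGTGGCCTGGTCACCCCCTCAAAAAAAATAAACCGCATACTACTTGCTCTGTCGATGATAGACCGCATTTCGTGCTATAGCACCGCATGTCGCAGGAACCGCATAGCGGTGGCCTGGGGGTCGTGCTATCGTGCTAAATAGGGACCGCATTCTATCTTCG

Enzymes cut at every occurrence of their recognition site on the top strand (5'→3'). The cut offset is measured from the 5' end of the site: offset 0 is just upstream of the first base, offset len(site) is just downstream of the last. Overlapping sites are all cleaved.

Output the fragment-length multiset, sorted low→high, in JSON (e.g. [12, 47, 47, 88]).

Site scan:
  AzqVI (AATA, off=4): starts [3, 29, 35, 157, 267] → cuts [7, 33, 39, 161, 271]
  HnxIV (TCGTGCTA, off=3): starts [71, 81, 200, 251, 259] → cuts [74, 84, 203, 254, 262]
  TgoI (ACCGCAT, off=7): starts [93, 162, 192, 212, 228, 274] → cuts [100, 169, 199, 219, 235, 281]
  LmaI (GGTGGCC, off=1): starts [10, 17, 40, 102, 121, 131, 238] → cuts [11, 18, 41, 103, 122, 132, 239]

Pooled cuts: [7, 11, 18, 33, 39, 41, 74, 84, 100, 103, 122, 132, 161, 169, 199, 203, 219, 235, 239, 254, 262, 271, 281]

Fragment lengths:
  7→11: 4 bp
  11→18: 7 bp
  18→33: 15 bp
  33→39: 6 bp
  39→41: 2 bp
  41→74: 33 bp
  74→84: 10 bp
  84→100: 16 bp
  100→103: 3 bp
  103→122: 19 bp
  122→132: 10 bp
  132→161: 29 bp
  161→169: 8 bp
  169→199: 30 bp
  199→203: 4 bp
  203→219: 16 bp
  219→235: 16 bp
  235→239: 4 bp
  239→254: 15 bp
  254→262: 8 bp
  262→271: 9 bp
  271→281: 10 bp
  281→7 (wrap): 291-281+7 = 17 bp

[2,3,4,4,4,6,7,8,8,9,10,10,10,15,15,16,16,16,17,19,29,30,33]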